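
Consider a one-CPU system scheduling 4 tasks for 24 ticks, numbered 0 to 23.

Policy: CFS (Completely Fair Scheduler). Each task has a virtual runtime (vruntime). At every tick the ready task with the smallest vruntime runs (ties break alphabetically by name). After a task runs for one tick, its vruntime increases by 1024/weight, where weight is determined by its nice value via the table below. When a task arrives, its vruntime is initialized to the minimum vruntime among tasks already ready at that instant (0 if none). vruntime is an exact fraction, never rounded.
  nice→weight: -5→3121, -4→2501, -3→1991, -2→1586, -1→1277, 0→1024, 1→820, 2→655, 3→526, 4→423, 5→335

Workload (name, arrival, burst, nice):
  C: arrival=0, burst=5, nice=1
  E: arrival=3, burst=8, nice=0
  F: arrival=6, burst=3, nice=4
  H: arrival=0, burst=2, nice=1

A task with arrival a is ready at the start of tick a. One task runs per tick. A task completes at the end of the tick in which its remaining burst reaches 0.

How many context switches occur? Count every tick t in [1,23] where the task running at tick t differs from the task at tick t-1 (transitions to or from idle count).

t=0: vr[C=0 H=0] → run C
t=1: vr[C=256/205 H=0] → run H
t=2: vr[C=256/205 H=256/205] → run C
t=3: vr[C=512/205 E=256/205 H=256/205] → run E
t=4: vr[C=512/205 E=461/205 H=256/205] → run H
t=5: vr[C=512/205 E=461/205] → run E
t=6: vr[C=512/205 E=666/205 F=512/205] → run C
t=7: vr[C=768/205 E=666/205 F=512/205] → run F
t=8: vr[C=768/205 E=666/205 F=426496/86715] → run E
t=9: vr[C=768/205 E=871/205 F=426496/86715] → run C
t=10: vr[C=1024/205 E=871/205 F=426496/86715] → run E
t=11: vr[C=1024/205 E=1076/205 F=426496/86715] → run F
t=12: vr[C=1024/205 E=1076/205 F=636416/86715] → run C
t=13: vr[E=1076/205 F=636416/86715] → run E
t=14: vr[E=1281/205 F=636416/86715] → run E
t=15: vr[E=1486/205 F=636416/86715] → run E
t=16: vr[E=1691/205 F=636416/86715] → run F
t=17: vr[E=1691/205] → run E
t=18: (idle)
t=19: (idle)
t=20: (idle)
t=21: (idle)
t=22: (idle)
t=23: (idle)

context switches = 16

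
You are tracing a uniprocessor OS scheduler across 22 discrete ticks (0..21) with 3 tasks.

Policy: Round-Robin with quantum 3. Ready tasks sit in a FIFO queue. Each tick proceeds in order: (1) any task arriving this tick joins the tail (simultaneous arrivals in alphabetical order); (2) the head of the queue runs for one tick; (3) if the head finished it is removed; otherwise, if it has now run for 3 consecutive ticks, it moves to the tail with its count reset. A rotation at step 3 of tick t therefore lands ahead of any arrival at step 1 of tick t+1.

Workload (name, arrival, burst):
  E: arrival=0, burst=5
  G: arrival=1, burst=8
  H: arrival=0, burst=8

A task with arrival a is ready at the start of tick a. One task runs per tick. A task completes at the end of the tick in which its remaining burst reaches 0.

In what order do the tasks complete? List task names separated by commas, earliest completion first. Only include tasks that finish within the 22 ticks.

completion order = E, H, G

t=0: queue=[E,H] q_used=0 → run E
t=1: queue=[E,H,G] q_used=1 → run E
t=2: queue=[E,H,G] q_used=2 → run E
t=3: queue=[H,G,E] q_used=0 → run H
t=4: queue=[H,G,E] q_used=1 → run H
t=5: queue=[H,G,E] q_used=2 → run H
t=6: queue=[G,E,H] q_used=0 → run G
t=7: queue=[G,E,H] q_used=1 → run G
t=8: queue=[G,E,H] q_used=2 → run G
t=9: queue=[E,H,G] q_used=0 → run E
t=10: queue=[E,H,G] q_used=1 → run E
t=11: queue=[H,G] q_used=0 → run H
t=12: queue=[H,G] q_used=1 → run H
t=13: queue=[H,G] q_used=2 → run H
t=14: queue=[G,H] q_used=0 → run G
t=15: queue=[G,H] q_used=1 → run G
t=16: queue=[G,H] q_used=2 → run G
t=17: queue=[H,G] q_used=0 → run H
t=18: queue=[H,G] q_used=1 → run H
t=19: queue=[G] q_used=0 → run G
t=20: queue=[G] q_used=1 → run G
t=21: (idle)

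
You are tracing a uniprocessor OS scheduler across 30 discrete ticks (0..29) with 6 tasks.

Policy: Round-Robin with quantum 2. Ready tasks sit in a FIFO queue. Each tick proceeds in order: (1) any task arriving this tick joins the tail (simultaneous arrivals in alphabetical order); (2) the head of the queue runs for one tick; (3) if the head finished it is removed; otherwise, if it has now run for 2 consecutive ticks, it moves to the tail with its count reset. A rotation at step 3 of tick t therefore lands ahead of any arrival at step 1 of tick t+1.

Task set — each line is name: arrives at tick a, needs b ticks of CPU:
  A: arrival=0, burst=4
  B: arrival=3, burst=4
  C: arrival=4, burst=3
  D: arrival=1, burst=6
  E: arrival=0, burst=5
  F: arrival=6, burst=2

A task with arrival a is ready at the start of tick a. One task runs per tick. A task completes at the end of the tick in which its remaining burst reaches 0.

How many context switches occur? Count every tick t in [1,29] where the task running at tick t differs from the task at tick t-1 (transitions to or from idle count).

t=0: queue=[A,E] q_used=0 → run A
t=1: queue=[A,E,D] q_used=1 → run A
t=2: queue=[E,D,A] q_used=0 → run E
t=3: queue=[E,D,A,B] q_used=1 → run E
t=4: queue=[D,A,B,E,C] q_used=0 → run D
t=5: queue=[D,A,B,E,C] q_used=1 → run D
t=6: queue=[A,B,E,C,D,F] q_used=0 → run A
t=7: queue=[A,B,E,C,D,F] q_used=1 → run A
t=8: queue=[B,E,C,D,F] q_used=0 → run B
t=9: queue=[B,E,C,D,F] q_used=1 → run B
t=10: queue=[E,C,D,F,B] q_used=0 → run E
t=11: queue=[E,C,D,F,B] q_used=1 → run E
t=12: queue=[C,D,F,B,E] q_used=0 → run C
t=13: queue=[C,D,F,B,E] q_used=1 → run C
t=14: queue=[D,F,B,E,C] q_used=0 → run D
t=15: queue=[D,F,B,E,C] q_used=1 → run D
t=16: queue=[F,B,E,C,D] q_used=0 → run F
t=17: queue=[F,B,E,C,D] q_used=1 → run F
t=18: queue=[B,E,C,D] q_used=0 → run B
t=19: queue=[B,E,C,D] q_used=1 → run B
t=20: queue=[E,C,D] q_used=0 → run E
t=21: queue=[C,D] q_used=0 → run C
t=22: queue=[D] q_used=0 → run D
t=23: queue=[D] q_used=1 → run D
t=24: (idle)
t=25: (idle)
t=26: (idle)
t=27: (idle)
t=28: (idle)
t=29: (idle)

context switches = 13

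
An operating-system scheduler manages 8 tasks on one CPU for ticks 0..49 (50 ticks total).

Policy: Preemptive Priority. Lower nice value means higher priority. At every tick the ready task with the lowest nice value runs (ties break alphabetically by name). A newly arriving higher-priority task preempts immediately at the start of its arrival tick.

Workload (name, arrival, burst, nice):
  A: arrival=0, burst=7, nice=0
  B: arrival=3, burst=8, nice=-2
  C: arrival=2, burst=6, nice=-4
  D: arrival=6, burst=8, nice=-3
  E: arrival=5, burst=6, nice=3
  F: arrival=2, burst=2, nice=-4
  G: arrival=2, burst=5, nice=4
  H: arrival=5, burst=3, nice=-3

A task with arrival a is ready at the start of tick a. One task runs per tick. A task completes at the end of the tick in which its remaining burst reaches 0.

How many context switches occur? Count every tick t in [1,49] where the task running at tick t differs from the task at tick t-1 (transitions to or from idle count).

t=0: ready={A} → run A
t=1: ready={A} → run A
t=2: ready={A,C,F,G} → run C
t=3: ready={A,B,C,F,G} → run C
t=4: ready={A,B,C,F,G} → run C
t=5: ready={A,B,C,E,F,G,H} → run C
t=6: ready={A,B,C,D,E,F,G,H} → run C
t=7: ready={A,B,C,D,E,F,G,H} → run C
t=8: ready={A,B,D,E,F,G,H} → run F
t=9: ready={A,B,D,E,F,G,H} → run F
t=10: ready={A,B,D,E,G,H} → run D
t=11: ready={A,B,D,E,G,H} → run D
t=12: ready={A,B,D,E,G,H} → run D
t=13: ready={A,B,D,E,G,H} → run D
t=14: ready={A,B,D,E,G,H} → run D
t=15: ready={A,B,D,E,G,H} → run D
t=16: ready={A,B,D,E,G,H} → run D
t=17: ready={A,B,D,E,G,H} → run D
t=18: ready={A,B,E,G,H} → run H
t=19: ready={A,B,E,G,H} → run H
t=20: ready={A,B,E,G,H} → run H
t=21: ready={A,B,E,G} → run B
t=22: ready={A,B,E,G} → run B
t=23: ready={A,B,E,G} → run B
t=24: ready={A,B,E,G} → run B
t=25: ready={A,B,E,G} → run B
t=26: ready={A,B,E,G} → run B
t=27: ready={A,B,E,G} → run B
t=28: ready={A,B,E,G} → run B
t=29: ready={A,E,G} → run A
t=30: ready={A,E,G} → run A
t=31: ready={A,E,G} → run A
t=32: ready={A,E,G} → run A
t=33: ready={A,E,G} → run A
t=34: ready={E,G} → run E
t=35: ready={E,G} → run E
t=36: ready={E,G} → run E
t=37: ready={E,G} → run E
t=38: ready={E,G} → run E
t=39: ready={E,G} → run E
t=40: ready={G} → run G
t=41: ready={G} → run G
t=42: ready={G} → run G
t=43: ready={G} → run G
t=44: ready={G} → run G
t=45: (idle)
t=46: (idle)
t=47: (idle)
t=48: (idle)
t=49: (idle)

context switches = 9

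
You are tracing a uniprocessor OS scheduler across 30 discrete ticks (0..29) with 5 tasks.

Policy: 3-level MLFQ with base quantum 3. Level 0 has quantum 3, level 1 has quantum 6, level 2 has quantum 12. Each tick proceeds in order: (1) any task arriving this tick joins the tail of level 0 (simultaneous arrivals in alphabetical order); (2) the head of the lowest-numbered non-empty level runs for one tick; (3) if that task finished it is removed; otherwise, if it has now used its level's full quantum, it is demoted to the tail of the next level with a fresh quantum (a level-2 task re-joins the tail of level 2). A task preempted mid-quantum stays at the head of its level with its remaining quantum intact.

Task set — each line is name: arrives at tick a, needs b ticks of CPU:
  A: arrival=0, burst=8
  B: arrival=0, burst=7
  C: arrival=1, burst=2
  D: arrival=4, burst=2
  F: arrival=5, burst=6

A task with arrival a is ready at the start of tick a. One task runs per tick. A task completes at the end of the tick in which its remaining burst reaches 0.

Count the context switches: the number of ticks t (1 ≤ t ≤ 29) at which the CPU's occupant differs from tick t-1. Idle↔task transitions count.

t=0: L0/L1/L2 = AB/-/- → run A
t=1: L0/L1/L2 = ABC/-/- → run A
t=2: L0/L1/L2 = ABC/-/- → run A
t=3: L0/L1/L2 = BC/A/- → run B
t=4: L0/L1/L2 = BCD/A/- → run B
t=5: L0/L1/L2 = BCDF/A/- → run B
t=6: L0/L1/L2 = CDF/AB/- → run C
t=7: L0/L1/L2 = CDF/AB/- → run C
t=8: L0/L1/L2 = DF/AB/- → run D
t=9: L0/L1/L2 = DF/AB/- → run D
t=10: L0/L1/L2 = F/AB/- → run F
t=11: L0/L1/L2 = F/AB/- → run F
t=12: L0/L1/L2 = F/AB/- → run F
t=13: L0/L1/L2 = -/ABF/- → run A
t=14: L0/L1/L2 = -/ABF/- → run A
t=15: L0/L1/L2 = -/ABF/- → run A
t=16: L0/L1/L2 = -/ABF/- → run A
t=17: L0/L1/L2 = -/ABF/- → run A
t=18: L0/L1/L2 = -/BF/- → run B
t=19: L0/L1/L2 = -/BF/- → run B
t=20: L0/L1/L2 = -/BF/- → run B
t=21: L0/L1/L2 = -/BF/- → run B
t=22: L0/L1/L2 = -/F/- → run F
t=23: L0/L1/L2 = -/F/- → run F
t=24: L0/L1/L2 = -/F/- → run F
t=25: (idle)
t=26: (idle)
t=27: (idle)
t=28: (idle)
t=29: (idle)

context switches = 8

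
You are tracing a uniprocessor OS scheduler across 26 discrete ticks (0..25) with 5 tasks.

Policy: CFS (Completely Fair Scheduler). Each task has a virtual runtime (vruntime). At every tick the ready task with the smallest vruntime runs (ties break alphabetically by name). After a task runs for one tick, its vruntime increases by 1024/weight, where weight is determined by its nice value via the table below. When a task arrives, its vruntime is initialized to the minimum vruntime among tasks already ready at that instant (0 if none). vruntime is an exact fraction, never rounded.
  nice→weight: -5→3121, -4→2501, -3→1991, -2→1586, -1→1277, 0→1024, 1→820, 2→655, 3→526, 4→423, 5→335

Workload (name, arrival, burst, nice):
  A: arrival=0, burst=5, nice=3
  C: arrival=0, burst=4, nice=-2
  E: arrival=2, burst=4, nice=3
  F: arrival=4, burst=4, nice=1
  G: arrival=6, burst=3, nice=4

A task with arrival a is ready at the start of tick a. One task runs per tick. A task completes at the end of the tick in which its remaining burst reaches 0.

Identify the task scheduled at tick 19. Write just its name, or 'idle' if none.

t=0: vr[A=0 C=0] → run A
t=1: vr[A=512/263 C=0] → run C
t=2: vr[A=512/263 C=512/793 E=512/793] → run C
t=3: vr[A=512/263 C=1024/793 E=512/793] → run E
t=4: vr[A=512/263 C=1024/793 E=540672/208559 F=1024/793] → run C
t=5: vr[A=512/263 C=1536/793 E=540672/208559 F=1024/793] → run F
t=6: vr[A=512/263 C=1536/793 E=540672/208559 F=412928/162565 G=1536/793] → run C
t=7: vr[A=512/263 E=540672/208559 F=412928/162565 G=1536/793] → run G
t=8: vr[A=512/263 E=540672/208559 F=412928/162565 G=1461760/335439] → run A
t=9: vr[A=1024/263 E=540672/208559 F=412928/162565 G=1461760/335439] → run F
t=10: vr[A=1024/263 E=540672/208559 F=615936/162565 G=1461760/335439] → run E
t=11: vr[A=1024/263 E=946688/208559 F=615936/162565 G=1461760/335439] → run F
t=12: vr[A=1024/263 E=946688/208559 F=818944/162565 G=1461760/335439] → run A
t=13: vr[A=1536/263 E=946688/208559 F=818944/162565 G=1461760/335439] → run G
t=14: vr[A=1536/263 E=946688/208559 F=818944/162565 G=2273792/335439] → run E
t=15: vr[A=1536/263 E=1352704/208559 F=818944/162565 G=2273792/335439] → run F
t=16: vr[A=1536/263 E=1352704/208559 G=2273792/335439] → run A
t=17: vr[A=2048/263 E=1352704/208559 G=2273792/335439] → run E
t=18: vr[A=2048/263 G=2273792/335439] → run G
t=19: vr[A=2048/263] → run A
t=20: (idle)
t=21: (idle)
t=22: (idle)
t=23: (idle)
t=24: (idle)
t=25: (idle)

running at tick 19 = A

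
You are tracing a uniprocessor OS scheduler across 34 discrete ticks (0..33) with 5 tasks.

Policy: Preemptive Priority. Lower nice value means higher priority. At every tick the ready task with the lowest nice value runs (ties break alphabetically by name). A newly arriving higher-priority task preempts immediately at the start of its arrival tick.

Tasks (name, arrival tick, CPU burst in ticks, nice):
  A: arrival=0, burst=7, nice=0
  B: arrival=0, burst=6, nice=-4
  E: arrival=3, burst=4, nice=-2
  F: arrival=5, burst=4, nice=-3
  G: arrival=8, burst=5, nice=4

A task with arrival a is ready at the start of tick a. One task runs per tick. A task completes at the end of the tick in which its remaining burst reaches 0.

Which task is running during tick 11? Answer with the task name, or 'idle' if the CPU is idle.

t=0: ready={A,B} → run B
t=1: ready={A,B} → run B
t=2: ready={A,B} → run B
t=3: ready={A,B,E} → run B
t=4: ready={A,B,E} → run B
t=5: ready={A,B,E,F} → run B
t=6: ready={A,E,F} → run F
t=7: ready={A,E,F} → run F
t=8: ready={A,E,F,G} → run F
t=9: ready={A,E,F,G} → run F
t=10: ready={A,E,G} → run E
t=11: ready={A,E,G} → run E
t=12: ready={A,E,G} → run E
t=13: ready={A,E,G} → run E
t=14: ready={A,G} → run A
t=15: ready={A,G} → run A
t=16: ready={A,G} → run A
t=17: ready={A,G} → run A
t=18: ready={A,G} → run A
t=19: ready={A,G} → run A
t=20: ready={A,G} → run A
t=21: ready={G} → run G
t=22: ready={G} → run G
t=23: ready={G} → run G
t=24: ready={G} → run G
t=25: ready={G} → run G
t=26: (idle)
t=27: (idle)
t=28: (idle)
t=29: (idle)
t=30: (idle)
t=31: (idle)
t=32: (idle)
t=33: (idle)

running at tick 11 = E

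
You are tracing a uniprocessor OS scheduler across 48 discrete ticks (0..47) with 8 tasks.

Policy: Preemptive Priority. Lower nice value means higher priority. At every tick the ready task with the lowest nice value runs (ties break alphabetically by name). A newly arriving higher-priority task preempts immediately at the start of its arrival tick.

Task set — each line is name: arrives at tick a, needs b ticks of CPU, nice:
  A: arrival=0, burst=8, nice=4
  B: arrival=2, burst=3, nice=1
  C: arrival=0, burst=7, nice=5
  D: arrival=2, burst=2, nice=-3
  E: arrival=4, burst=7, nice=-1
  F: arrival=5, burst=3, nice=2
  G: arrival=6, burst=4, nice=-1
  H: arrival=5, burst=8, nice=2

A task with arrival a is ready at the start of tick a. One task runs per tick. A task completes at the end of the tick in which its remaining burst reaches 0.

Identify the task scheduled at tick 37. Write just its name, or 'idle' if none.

running at tick 37 = C

t=0: ready={A,C} → run A
t=1: ready={A,C} → run A
t=2: ready={A,B,C,D} → run D
t=3: ready={A,B,C,D} → run D
t=4: ready={A,B,C,E} → run E
t=5: ready={A,B,C,E,F,H} → run E
t=6: ready={A,B,C,E,F,G,H} → run E
t=7: ready={A,B,C,E,F,G,H} → run E
t=8: ready={A,B,C,E,F,G,H} → run E
t=9: ready={A,B,C,E,F,G,H} → run E
t=10: ready={A,B,C,E,F,G,H} → run E
t=11: ready={A,B,C,F,G,H} → run G
t=12: ready={A,B,C,F,G,H} → run G
t=13: ready={A,B,C,F,G,H} → run G
t=14: ready={A,B,C,F,G,H} → run G
t=15: ready={A,B,C,F,H} → run B
t=16: ready={A,B,C,F,H} → run B
t=17: ready={A,B,C,F,H} → run B
t=18: ready={A,C,F,H} → run F
t=19: ready={A,C,F,H} → run F
t=20: ready={A,C,F,H} → run F
t=21: ready={A,C,H} → run H
t=22: ready={A,C,H} → run H
t=23: ready={A,C,H} → run H
t=24: ready={A,C,H} → run H
t=25: ready={A,C,H} → run H
t=26: ready={A,C,H} → run H
t=27: ready={A,C,H} → run H
t=28: ready={A,C,H} → run H
t=29: ready={A,C} → run A
t=30: ready={A,C} → run A
t=31: ready={A,C} → run A
t=32: ready={A,C} → run A
t=33: ready={A,C} → run A
t=34: ready={A,C} → run A
t=35: ready={C} → run C
t=36: ready={C} → run C
t=37: ready={C} → run C
t=38: ready={C} → run C
t=39: ready={C} → run C
t=40: ready={C} → run C
t=41: ready={C} → run C
t=42: (idle)
t=43: (idle)
t=44: (idle)
t=45: (idle)
t=46: (idle)
t=47: (idle)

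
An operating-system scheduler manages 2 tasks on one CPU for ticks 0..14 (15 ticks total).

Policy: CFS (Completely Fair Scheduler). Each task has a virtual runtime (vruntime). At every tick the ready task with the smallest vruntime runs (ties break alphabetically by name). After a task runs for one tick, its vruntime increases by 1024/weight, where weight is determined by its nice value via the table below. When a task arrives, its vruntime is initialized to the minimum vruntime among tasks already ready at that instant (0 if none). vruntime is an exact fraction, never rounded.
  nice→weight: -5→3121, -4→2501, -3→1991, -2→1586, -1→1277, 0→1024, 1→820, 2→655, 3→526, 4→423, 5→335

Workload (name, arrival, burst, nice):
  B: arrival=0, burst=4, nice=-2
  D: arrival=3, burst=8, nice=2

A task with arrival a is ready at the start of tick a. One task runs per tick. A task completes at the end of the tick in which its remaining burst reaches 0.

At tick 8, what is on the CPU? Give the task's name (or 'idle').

running at tick 8 = D

t=0: vr[B=0] → run B
t=1: vr[B=512/793] → run B
t=2: vr[B=1024/793] → run B
t=3: vr[B=1536/793 D=1536/793] → run B
t=4: vr[D=1536/793] → run D
t=5: vr[D=1818112/519415] → run D
t=6: vr[D=2630144/519415] → run D
t=7: vr[D=3442176/519415] → run D
t=8: vr[D=4254208/519415] → run D
t=9: vr[D=1013248/103883] → run D
t=10: vr[D=5878272/519415] → run D
t=11: vr[D=6690304/519415] → run D
t=12: (idle)
t=13: (idle)
t=14: (idle)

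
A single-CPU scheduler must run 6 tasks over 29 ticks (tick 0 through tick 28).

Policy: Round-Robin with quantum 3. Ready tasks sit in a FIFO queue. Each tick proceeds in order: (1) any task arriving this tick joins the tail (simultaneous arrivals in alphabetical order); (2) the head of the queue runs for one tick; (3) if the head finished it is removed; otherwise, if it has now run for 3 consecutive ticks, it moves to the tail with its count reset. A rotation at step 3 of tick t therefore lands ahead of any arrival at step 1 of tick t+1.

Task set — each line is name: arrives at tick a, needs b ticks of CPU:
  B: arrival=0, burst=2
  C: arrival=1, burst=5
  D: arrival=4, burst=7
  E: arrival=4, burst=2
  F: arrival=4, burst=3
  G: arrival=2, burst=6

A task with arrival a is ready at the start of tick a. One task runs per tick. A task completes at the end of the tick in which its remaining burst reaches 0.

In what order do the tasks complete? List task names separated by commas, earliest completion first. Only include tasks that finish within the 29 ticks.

t=0: queue=[B] q_used=0 → run B
t=1: queue=[B,C] q_used=1 → run B
t=2: queue=[C,G] q_used=0 → run C
t=3: queue=[C,G] q_used=1 → run C
t=4: queue=[C,G,D,E,F] q_used=2 → run C
t=5: queue=[G,D,E,F,C] q_used=0 → run G
t=6: queue=[G,D,E,F,C] q_used=1 → run G
t=7: queue=[G,D,E,F,C] q_used=2 → run G
t=8: queue=[D,E,F,C,G] q_used=0 → run D
t=9: queue=[D,E,F,C,G] q_used=1 → run D
t=10: queue=[D,E,F,C,G] q_used=2 → run D
t=11: queue=[E,F,C,G,D] q_used=0 → run E
t=12: queue=[E,F,C,G,D] q_used=1 → run E
t=13: queue=[F,C,G,D] q_used=0 → run F
t=14: queue=[F,C,G,D] q_used=1 → run F
t=15: queue=[F,C,G,D] q_used=2 → run F
t=16: queue=[C,G,D] q_used=0 → run C
t=17: queue=[C,G,D] q_used=1 → run C
t=18: queue=[G,D] q_used=0 → run G
t=19: queue=[G,D] q_used=1 → run G
t=20: queue=[G,D] q_used=2 → run G
t=21: queue=[D] q_used=0 → run D
t=22: queue=[D] q_used=1 → run D
t=23: queue=[D] q_used=2 → run D
t=24: queue=[D] q_used=0 → run D
t=25: (idle)
t=26: (idle)
t=27: (idle)
t=28: (idle)

completion order = B, E, F, C, G, D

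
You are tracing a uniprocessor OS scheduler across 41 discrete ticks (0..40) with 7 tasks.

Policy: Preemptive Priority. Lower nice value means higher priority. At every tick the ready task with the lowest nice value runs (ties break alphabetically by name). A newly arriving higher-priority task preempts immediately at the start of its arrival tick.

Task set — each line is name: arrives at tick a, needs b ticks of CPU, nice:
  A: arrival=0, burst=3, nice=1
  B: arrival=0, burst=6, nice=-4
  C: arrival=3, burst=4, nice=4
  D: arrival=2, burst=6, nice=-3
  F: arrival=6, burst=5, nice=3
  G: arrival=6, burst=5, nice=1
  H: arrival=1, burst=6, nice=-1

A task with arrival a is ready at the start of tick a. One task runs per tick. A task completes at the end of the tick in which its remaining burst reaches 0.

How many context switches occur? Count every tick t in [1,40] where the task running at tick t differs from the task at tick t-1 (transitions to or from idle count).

t=0: ready={A,B} → run B
t=1: ready={A,B,H} → run B
t=2: ready={A,B,D,H} → run B
t=3: ready={A,B,C,D,H} → run B
t=4: ready={A,B,C,D,H} → run B
t=5: ready={A,B,C,D,H} → run B
t=6: ready={A,C,D,F,G,H} → run D
t=7: ready={A,C,D,F,G,H} → run D
t=8: ready={A,C,D,F,G,H} → run D
t=9: ready={A,C,D,F,G,H} → run D
t=10: ready={A,C,D,F,G,H} → run D
t=11: ready={A,C,D,F,G,H} → run D
t=12: ready={A,C,F,G,H} → run H
t=13: ready={A,C,F,G,H} → run H
t=14: ready={A,C,F,G,H} → run H
t=15: ready={A,C,F,G,H} → run H
t=16: ready={A,C,F,G,H} → run H
t=17: ready={A,C,F,G,H} → run H
t=18: ready={A,C,F,G} → run A
t=19: ready={A,C,F,G} → run A
t=20: ready={A,C,F,G} → run A
t=21: ready={C,F,G} → run G
t=22: ready={C,F,G} → run G
t=23: ready={C,F,G} → run G
t=24: ready={C,F,G} → run G
t=25: ready={C,F,G} → run G
t=26: ready={C,F} → run F
t=27: ready={C,F} → run F
t=28: ready={C,F} → run F
t=29: ready={C,F} → run F
t=30: ready={C,F} → run F
t=31: ready={C} → run C
t=32: ready={C} → run C
t=33: ready={C} → run C
t=34: ready={C} → run C
t=35: (idle)
t=36: (idle)
t=37: (idle)
t=38: (idle)
t=39: (idle)
t=40: (idle)

context switches = 7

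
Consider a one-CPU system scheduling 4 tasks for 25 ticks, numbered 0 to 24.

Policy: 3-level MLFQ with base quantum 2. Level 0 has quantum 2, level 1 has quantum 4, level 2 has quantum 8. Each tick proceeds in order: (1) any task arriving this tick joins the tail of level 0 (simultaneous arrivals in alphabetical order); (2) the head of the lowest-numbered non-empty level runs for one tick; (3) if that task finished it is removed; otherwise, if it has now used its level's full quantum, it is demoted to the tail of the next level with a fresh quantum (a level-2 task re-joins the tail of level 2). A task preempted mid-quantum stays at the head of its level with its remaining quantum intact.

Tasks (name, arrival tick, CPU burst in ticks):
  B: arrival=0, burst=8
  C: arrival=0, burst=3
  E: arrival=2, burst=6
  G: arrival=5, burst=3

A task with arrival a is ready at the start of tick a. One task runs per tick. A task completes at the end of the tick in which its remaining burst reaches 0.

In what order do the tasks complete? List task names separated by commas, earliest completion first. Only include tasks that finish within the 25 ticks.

completion order = C, E, G, B

t=0: L0/L1/L2 = BC/-/- → run B
t=1: L0/L1/L2 = BC/-/- → run B
t=2: L0/L1/L2 = CE/B/- → run C
t=3: L0/L1/L2 = CE/B/- → run C
t=4: L0/L1/L2 = E/BC/- → run E
t=5: L0/L1/L2 = EG/BC/- → run E
t=6: L0/L1/L2 = G/BCE/- → run G
t=7: L0/L1/L2 = G/BCE/- → run G
t=8: L0/L1/L2 = -/BCEG/- → run B
t=9: L0/L1/L2 = -/BCEG/- → run B
t=10: L0/L1/L2 = -/BCEG/- → run B
t=11: L0/L1/L2 = -/BCEG/- → run B
t=12: L0/L1/L2 = -/CEG/B → run C
t=13: L0/L1/L2 = -/EG/B → run E
t=14: L0/L1/L2 = -/EG/B → run E
t=15: L0/L1/L2 = -/EG/B → run E
t=16: L0/L1/L2 = -/EG/B → run E
t=17: L0/L1/L2 = -/G/B → run G
t=18: L0/L1/L2 = -/-/B → run B
t=19: L0/L1/L2 = -/-/B → run B
t=20: (idle)
t=21: (idle)
t=22: (idle)
t=23: (idle)
t=24: (idle)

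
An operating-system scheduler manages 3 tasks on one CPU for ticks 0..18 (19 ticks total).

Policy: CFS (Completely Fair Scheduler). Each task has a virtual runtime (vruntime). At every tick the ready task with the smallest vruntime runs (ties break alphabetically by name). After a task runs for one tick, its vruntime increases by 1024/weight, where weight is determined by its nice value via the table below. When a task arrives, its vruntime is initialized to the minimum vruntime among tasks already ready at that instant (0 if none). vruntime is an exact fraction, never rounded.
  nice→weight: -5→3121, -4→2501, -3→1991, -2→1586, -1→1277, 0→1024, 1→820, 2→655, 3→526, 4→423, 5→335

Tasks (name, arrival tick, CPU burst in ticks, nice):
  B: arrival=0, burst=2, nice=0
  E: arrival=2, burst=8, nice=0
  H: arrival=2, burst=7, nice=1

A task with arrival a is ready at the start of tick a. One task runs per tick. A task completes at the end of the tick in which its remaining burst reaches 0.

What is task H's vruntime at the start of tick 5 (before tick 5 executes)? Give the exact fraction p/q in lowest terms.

vruntime(H, start of tick 5) = 256/205

t=0: vr[B=0] → run B
t=1: vr[B=1] → run B
t=2: vr[E=0 H=0] → run E
t=3: vr[E=1 H=0] → run H
t=4: vr[E=1 H=256/205] → run E
t=5: vr[E=2 H=256/205] → run H
t=6: vr[E=2 H=512/205] → run E
t=7: vr[E=3 H=512/205] → run H
t=8: vr[E=3 H=768/205] → run E
t=9: vr[E=4 H=768/205] → run H
t=10: vr[E=4 H=1024/205] → run E
t=11: vr[E=5 H=1024/205] → run H
t=12: vr[E=5 H=256/41] → run E
t=13: vr[E=6 H=256/41] → run E
t=14: vr[E=7 H=256/41] → run H
t=15: vr[E=7 H=1536/205] → run E
t=16: vr[H=1536/205] → run H
t=17: (idle)
t=18: (idle)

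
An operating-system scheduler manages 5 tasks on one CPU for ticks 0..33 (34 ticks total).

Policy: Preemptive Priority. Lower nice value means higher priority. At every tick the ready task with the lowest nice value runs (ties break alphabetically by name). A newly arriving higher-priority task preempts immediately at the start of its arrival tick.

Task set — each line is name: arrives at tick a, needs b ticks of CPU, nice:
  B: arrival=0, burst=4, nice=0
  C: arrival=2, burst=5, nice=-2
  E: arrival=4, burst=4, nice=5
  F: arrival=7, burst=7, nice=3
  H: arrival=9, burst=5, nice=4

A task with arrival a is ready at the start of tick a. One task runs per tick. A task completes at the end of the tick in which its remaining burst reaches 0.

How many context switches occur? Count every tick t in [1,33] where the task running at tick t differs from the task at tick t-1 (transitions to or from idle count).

context switches = 6

t=0: ready={B} → run B
t=1: ready={B} → run B
t=2: ready={B,C} → run C
t=3: ready={B,C} → run C
t=4: ready={B,C,E} → run C
t=5: ready={B,C,E} → run C
t=6: ready={B,C,E} → run C
t=7: ready={B,E,F} → run B
t=8: ready={B,E,F} → run B
t=9: ready={E,F,H} → run F
t=10: ready={E,F,H} → run F
t=11: ready={E,F,H} → run F
t=12: ready={E,F,H} → run F
t=13: ready={E,F,H} → run F
t=14: ready={E,F,H} → run F
t=15: ready={E,F,H} → run F
t=16: ready={E,H} → run H
t=17: ready={E,H} → run H
t=18: ready={E,H} → run H
t=19: ready={E,H} → run H
t=20: ready={E,H} → run H
t=21: ready={E} → run E
t=22: ready={E} → run E
t=23: ready={E} → run E
t=24: ready={E} → run E
t=25: (idle)
t=26: (idle)
t=27: (idle)
t=28: (idle)
t=29: (idle)
t=30: (idle)
t=31: (idle)
t=32: (idle)
t=33: (idle)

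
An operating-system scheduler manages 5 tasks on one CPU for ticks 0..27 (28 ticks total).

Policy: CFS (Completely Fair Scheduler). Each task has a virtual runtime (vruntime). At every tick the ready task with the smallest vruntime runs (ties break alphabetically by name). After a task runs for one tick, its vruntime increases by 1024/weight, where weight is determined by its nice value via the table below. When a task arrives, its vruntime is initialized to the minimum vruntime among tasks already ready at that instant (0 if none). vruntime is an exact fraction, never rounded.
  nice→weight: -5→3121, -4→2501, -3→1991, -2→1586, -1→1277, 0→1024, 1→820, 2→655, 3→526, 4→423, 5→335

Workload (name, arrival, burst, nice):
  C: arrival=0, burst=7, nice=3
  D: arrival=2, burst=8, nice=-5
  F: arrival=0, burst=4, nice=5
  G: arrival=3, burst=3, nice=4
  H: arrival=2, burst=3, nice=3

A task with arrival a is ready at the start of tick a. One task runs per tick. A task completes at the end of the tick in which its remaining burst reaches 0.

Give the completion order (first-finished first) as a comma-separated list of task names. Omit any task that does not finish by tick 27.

completion order = D, H, G, F, C

t=0: vr[C=0 F=0] → run C
t=1: vr[C=512/263 F=0] → run F
t=2: vr[C=512/263 D=512/263 F=1024/335 H=512/263] → run C
t=3: vr[C=1024/263 D=512/263 F=1024/335 G=512/263 H=512/263] → run D
t=4: vr[C=1024/263 D=1867264/820823 F=1024/335 G=512/263 H=512/263] → run G
t=5: vr[C=1024/263 D=1867264/820823 F=1024/335 G=485888/111249 H=512/263] → run H
t=6: vr[C=1024/263 D=1867264/820823 F=1024/335 G=485888/111249 H=1024/263] → run D
t=7: vr[C=1024/263 D=2136576/820823 F=1024/335 G=485888/111249 H=1024/263] → run D
t=8: vr[C=1024/263 D=2405888/820823 F=1024/335 G=485888/111249 H=1024/263] → run D
t=9: vr[C=1024/263 D=2675200/820823 F=1024/335 G=485888/111249 H=1024/263] → run F
t=10: vr[C=1024/263 D=2675200/820823 F=2048/335 G=485888/111249 H=1024/263] → run D
t=11: vr[C=1024/263 D=2944512/820823 F=2048/335 G=485888/111249 H=1024/263] → run D
t=12: vr[C=1024/263 D=3213824/820823 F=2048/335 G=485888/111249 H=1024/263] → run C
t=13: vr[C=1536/263 D=3213824/820823 F=2048/335 G=485888/111249 H=1024/263] → run H
t=14: vr[C=1536/263 D=3213824/820823 F=2048/335 G=485888/111249 H=1536/263] → run D
t=15: vr[C=1536/263 D=3483136/820823 F=2048/335 G=485888/111249 H=1536/263] → run D
t=16: vr[C=1536/263 F=2048/335 G=485888/111249 H=1536/263] → run G
t=17: vr[C=1536/263 F=2048/335 G=755200/111249 H=1536/263] → run C
t=18: vr[C=2048/263 F=2048/335 G=755200/111249 H=1536/263] → run H
t=19: vr[C=2048/263 F=2048/335 G=755200/111249] → run F
t=20: vr[C=2048/263 F=3072/335 G=755200/111249] → run G
t=21: vr[C=2048/263 F=3072/335] → run C
t=22: vr[C=2560/263 F=3072/335] → run F
t=23: vr[C=2560/263] → run C
t=24: vr[C=3072/263] → run C
t=25: (idle)
t=26: (idle)
t=27: (idle)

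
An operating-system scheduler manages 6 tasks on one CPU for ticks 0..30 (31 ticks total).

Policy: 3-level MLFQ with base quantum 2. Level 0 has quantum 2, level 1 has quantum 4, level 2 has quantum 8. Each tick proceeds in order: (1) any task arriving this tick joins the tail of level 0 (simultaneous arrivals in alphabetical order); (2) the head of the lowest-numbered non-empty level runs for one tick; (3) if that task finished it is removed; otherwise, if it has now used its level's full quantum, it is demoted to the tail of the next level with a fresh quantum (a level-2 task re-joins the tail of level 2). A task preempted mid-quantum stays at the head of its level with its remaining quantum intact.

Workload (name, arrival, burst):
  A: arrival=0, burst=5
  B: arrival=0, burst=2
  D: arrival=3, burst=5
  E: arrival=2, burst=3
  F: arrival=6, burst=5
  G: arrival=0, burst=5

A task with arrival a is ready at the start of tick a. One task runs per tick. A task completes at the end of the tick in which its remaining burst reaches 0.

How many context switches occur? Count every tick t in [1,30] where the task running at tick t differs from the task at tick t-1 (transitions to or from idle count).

context switches = 11

t=0: L0/L1/L2 = ABG/-/- → run A
t=1: L0/L1/L2 = ABG/-/- → run A
t=2: L0/L1/L2 = BGE/A/- → run B
t=3: L0/L1/L2 = BGED/A/- → run B
t=4: L0/L1/L2 = GED/A/- → run G
t=5: L0/L1/L2 = GED/A/- → run G
t=6: L0/L1/L2 = EDF/AG/- → run E
t=7: L0/L1/L2 = EDF/AG/- → run E
t=8: L0/L1/L2 = DF/AGE/- → run D
t=9: L0/L1/L2 = DF/AGE/- → run D
t=10: L0/L1/L2 = F/AGED/- → run F
t=11: L0/L1/L2 = F/AGED/- → run F
t=12: L0/L1/L2 = -/AGEDF/- → run A
t=13: L0/L1/L2 = -/AGEDF/- → run A
t=14: L0/L1/L2 = -/AGEDF/- → run A
t=15: L0/L1/L2 = -/GEDF/- → run G
t=16: L0/L1/L2 = -/GEDF/- → run G
t=17: L0/L1/L2 = -/GEDF/- → run G
t=18: L0/L1/L2 = -/EDF/- → run E
t=19: L0/L1/L2 = -/DF/- → run D
t=20: L0/L1/L2 = -/DF/- → run D
t=21: L0/L1/L2 = -/DF/- → run D
t=22: L0/L1/L2 = -/F/- → run F
t=23: L0/L1/L2 = -/F/- → run F
t=24: L0/L1/L2 = -/F/- → run F
t=25: (idle)
t=26: (idle)
t=27: (idle)
t=28: (idle)
t=29: (idle)
t=30: (idle)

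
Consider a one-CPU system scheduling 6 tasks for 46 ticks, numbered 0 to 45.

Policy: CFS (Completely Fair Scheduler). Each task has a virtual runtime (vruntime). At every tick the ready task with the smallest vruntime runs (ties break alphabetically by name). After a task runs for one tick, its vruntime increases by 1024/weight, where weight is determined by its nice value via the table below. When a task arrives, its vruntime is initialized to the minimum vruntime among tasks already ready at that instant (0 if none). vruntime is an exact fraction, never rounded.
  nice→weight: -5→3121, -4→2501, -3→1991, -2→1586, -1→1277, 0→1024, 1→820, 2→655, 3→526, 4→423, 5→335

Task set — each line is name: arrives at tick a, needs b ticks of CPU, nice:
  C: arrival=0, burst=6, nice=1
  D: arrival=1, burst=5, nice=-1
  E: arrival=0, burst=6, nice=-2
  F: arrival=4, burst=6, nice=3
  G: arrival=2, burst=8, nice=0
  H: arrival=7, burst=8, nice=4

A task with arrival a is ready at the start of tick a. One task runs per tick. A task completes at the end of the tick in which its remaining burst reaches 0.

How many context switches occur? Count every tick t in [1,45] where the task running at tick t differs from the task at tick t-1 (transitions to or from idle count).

context switches = 35

t=0: vr[C=0 E=0] → run C
t=1: vr[C=256/205 D=0 E=0] → run D
t=2: vr[C=256/205 D=1024/1277 E=0 G=0] → run E
t=3: vr[C=256/205 D=1024/1277 E=512/793 G=0] → run G
t=4: vr[C=256/205 D=1024/1277 E=512/793 F=512/793 G=1] → run E
t=5: vr[C=256/205 D=1024/1277 E=1024/793 F=512/793 G=1] → run F
t=6: vr[C=256/205 D=1024/1277 E=1024/793 F=540672/208559 G=1] → run D
t=7: vr[C=256/205 D=2048/1277 E=1024/793 F=540672/208559 G=1 H=1] → run G
t=8: vr[C=256/205 D=2048/1277 E=1024/793 F=540672/208559 G=2 H=1] → run H
t=9: vr[C=256/205 D=2048/1277 E=1024/793 F=540672/208559 G=2 H=1447/423] → run C
t=10: vr[C=512/205 D=2048/1277 E=1024/793 F=540672/208559 G=2 H=1447/423] → run E
t=11: vr[C=512/205 D=2048/1277 E=1536/793 F=540672/208559 G=2 H=1447/423] → run D
t=12: vr[C=512/205 D=3072/1277 E=1536/793 F=540672/208559 G=2 H=1447/423] → run E
t=13: vr[C=512/205 D=3072/1277 E=2048/793 F=540672/208559 G=2 H=1447/423] → run G
t=14: vr[C=512/205 D=3072/1277 E=2048/793 F=540672/208559 G=3 H=1447/423] → run D
t=15: vr[C=512/205 D=4096/1277 E=2048/793 F=540672/208559 G=3 H=1447/423] → run C
t=16: vr[C=768/205 D=4096/1277 E=2048/793 F=540672/208559 G=3 H=1447/423] → run E
t=17: vr[C=768/205 D=4096/1277 E=2560/793 F=540672/208559 G=3 H=1447/423] → run F
t=18: vr[C=768/205 D=4096/1277 E=2560/793 F=946688/208559 G=3 H=1447/423] → run G
t=19: vr[C=768/205 D=4096/1277 E=2560/793 F=946688/208559 G=4 H=1447/423] → run D
t=20: vr[C=768/205 E=2560/793 F=946688/208559 G=4 H=1447/423] → run E
t=21: vr[C=768/205 F=946688/208559 G=4 H=1447/423] → run H
t=22: vr[C=768/205 F=946688/208559 G=4 H=2471/423] → run C
t=23: vr[C=1024/205 F=946688/208559 G=4 H=2471/423] → run G
t=24: vr[C=1024/205 F=946688/208559 G=5 H=2471/423] → run F
t=25: vr[C=1024/205 F=1352704/208559 G=5 H=2471/423] → run C
t=26: vr[C=256/41 F=1352704/208559 G=5 H=2471/423] → run G
t=27: vr[C=256/41 F=1352704/208559 G=6 H=2471/423] → run H
t=28: vr[C=256/41 F=1352704/208559 G=6 H=1165/141] → run G
t=29: vr[C=256/41 F=1352704/208559 G=7 H=1165/141] → run C
t=30: vr[F=1352704/208559 G=7 H=1165/141] → run F
t=31: vr[F=1758720/208559 G=7 H=1165/141] → run G
t=32: vr[F=1758720/208559 H=1165/141] → run H
t=33: vr[F=1758720/208559 H=4519/423] → run F
t=34: vr[F=2164736/208559 H=4519/423] → run F
t=35: vr[H=4519/423] → run H
t=36: vr[H=5543/423] → run H
t=37: vr[H=2189/141] → run H
t=38: vr[H=7591/423] → run H
t=39: (idle)
t=40: (idle)
t=41: (idle)
t=42: (idle)
t=43: (idle)
t=44: (idle)
t=45: (idle)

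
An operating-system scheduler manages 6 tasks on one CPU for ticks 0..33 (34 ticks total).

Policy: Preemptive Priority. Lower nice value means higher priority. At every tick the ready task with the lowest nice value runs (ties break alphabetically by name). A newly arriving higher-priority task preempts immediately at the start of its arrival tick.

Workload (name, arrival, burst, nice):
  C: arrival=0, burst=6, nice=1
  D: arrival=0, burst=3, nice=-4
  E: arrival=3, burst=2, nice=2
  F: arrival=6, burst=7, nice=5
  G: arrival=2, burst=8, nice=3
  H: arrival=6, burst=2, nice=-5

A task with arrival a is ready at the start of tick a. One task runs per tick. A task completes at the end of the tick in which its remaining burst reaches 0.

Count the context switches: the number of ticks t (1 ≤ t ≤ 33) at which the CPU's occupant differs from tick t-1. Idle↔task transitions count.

t=0: ready={C,D} → run D
t=1: ready={C,D} → run D
t=2: ready={C,D,G} → run D
t=3: ready={C,E,G} → run C
t=4: ready={C,E,G} → run C
t=5: ready={C,E,G} → run C
t=6: ready={C,E,F,G,H} → run H
t=7: ready={C,E,F,G,H} → run H
t=8: ready={C,E,F,G} → run C
t=9: ready={C,E,F,G} → run C
t=10: ready={C,E,F,G} → run C
t=11: ready={E,F,G} → run E
t=12: ready={E,F,G} → run E
t=13: ready={F,G} → run G
t=14: ready={F,G} → run G
t=15: ready={F,G} → run G
t=16: ready={F,G} → run G
t=17: ready={F,G} → run G
t=18: ready={F,G} → run G
t=19: ready={F,G} → run G
t=20: ready={F,G} → run G
t=21: ready={F} → run F
t=22: ready={F} → run F
t=23: ready={F} → run F
t=24: ready={F} → run F
t=25: ready={F} → run F
t=26: ready={F} → run F
t=27: ready={F} → run F
t=28: (idle)
t=29: (idle)
t=30: (idle)
t=31: (idle)
t=32: (idle)
t=33: (idle)

context switches = 7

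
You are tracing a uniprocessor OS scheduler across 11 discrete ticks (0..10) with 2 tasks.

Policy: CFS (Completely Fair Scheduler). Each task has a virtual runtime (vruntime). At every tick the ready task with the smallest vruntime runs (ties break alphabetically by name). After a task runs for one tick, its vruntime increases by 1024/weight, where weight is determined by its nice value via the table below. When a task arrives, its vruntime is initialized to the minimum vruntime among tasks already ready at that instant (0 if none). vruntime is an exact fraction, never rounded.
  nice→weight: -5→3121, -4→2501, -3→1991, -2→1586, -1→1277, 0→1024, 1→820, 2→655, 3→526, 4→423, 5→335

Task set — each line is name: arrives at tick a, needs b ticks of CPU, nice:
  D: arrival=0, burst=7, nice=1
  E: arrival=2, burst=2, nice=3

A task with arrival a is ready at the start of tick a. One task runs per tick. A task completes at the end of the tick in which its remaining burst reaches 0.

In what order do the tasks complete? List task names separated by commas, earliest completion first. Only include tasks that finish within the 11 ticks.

completion order = E, D

t=0: vr[D=0] → run D
t=1: vr[D=256/205] → run D
t=2: vr[D=512/205 E=512/205] → run D
t=3: vr[D=768/205 E=512/205] → run E
t=4: vr[D=768/205 E=239616/53915] → run D
t=5: vr[D=1024/205 E=239616/53915] → run E
t=6: vr[D=1024/205] → run D
t=7: vr[D=256/41] → run D
t=8: vr[D=1536/205] → run D
t=9: (idle)
t=10: (idle)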